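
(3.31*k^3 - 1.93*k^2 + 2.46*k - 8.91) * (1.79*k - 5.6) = 5.9249*k^4 - 21.9907*k^3 + 15.2114*k^2 - 29.7249*k + 49.896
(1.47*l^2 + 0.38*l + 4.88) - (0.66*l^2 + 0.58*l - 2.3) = 0.81*l^2 - 0.2*l + 7.18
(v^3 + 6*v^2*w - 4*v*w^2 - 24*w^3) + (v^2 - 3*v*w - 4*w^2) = v^3 + 6*v^2*w + v^2 - 4*v*w^2 - 3*v*w - 24*w^3 - 4*w^2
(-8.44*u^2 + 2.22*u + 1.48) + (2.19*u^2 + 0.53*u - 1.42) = -6.25*u^2 + 2.75*u + 0.0600000000000001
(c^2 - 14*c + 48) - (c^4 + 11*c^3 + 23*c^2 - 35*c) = -c^4 - 11*c^3 - 22*c^2 + 21*c + 48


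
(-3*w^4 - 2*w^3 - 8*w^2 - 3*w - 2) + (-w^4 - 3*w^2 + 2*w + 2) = -4*w^4 - 2*w^3 - 11*w^2 - w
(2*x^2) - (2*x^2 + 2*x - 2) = 2 - 2*x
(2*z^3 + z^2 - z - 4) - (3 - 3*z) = 2*z^3 + z^2 + 2*z - 7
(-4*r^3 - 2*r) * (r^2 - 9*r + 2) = -4*r^5 + 36*r^4 - 10*r^3 + 18*r^2 - 4*r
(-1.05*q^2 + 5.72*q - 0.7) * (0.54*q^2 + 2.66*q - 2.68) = -0.567*q^4 + 0.2958*q^3 + 17.6512*q^2 - 17.1916*q + 1.876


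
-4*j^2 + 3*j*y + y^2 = (-j + y)*(4*j + y)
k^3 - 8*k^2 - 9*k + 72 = (k - 8)*(k - 3)*(k + 3)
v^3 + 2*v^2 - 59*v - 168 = (v - 8)*(v + 3)*(v + 7)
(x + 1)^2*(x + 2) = x^3 + 4*x^2 + 5*x + 2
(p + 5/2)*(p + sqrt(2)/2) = p^2 + sqrt(2)*p/2 + 5*p/2 + 5*sqrt(2)/4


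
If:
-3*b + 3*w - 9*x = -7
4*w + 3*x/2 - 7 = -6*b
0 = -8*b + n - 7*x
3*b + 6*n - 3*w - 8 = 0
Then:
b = -1051/636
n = 607/159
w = 703/212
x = 129/53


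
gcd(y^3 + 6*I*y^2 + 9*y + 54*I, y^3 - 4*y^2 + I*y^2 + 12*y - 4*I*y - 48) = y - 3*I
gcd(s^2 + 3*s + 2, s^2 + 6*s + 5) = s + 1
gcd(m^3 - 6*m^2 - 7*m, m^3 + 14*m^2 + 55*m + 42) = m + 1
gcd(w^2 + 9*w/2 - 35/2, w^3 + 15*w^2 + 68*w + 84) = w + 7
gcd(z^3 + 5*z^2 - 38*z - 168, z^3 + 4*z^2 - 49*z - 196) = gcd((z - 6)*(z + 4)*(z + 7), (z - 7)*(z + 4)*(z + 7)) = z^2 + 11*z + 28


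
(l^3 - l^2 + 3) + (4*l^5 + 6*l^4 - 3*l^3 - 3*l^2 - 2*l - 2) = 4*l^5 + 6*l^4 - 2*l^3 - 4*l^2 - 2*l + 1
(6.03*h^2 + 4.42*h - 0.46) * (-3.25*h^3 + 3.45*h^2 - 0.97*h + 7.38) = -19.5975*h^5 + 6.4385*h^4 + 10.8949*h^3 + 38.627*h^2 + 33.0658*h - 3.3948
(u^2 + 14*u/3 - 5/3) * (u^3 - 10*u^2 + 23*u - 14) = u^5 - 16*u^4/3 - 76*u^3/3 + 110*u^2 - 311*u/3 + 70/3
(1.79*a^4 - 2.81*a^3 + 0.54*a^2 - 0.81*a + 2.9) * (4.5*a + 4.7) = 8.055*a^5 - 4.232*a^4 - 10.777*a^3 - 1.107*a^2 + 9.243*a + 13.63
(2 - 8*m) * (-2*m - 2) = 16*m^2 + 12*m - 4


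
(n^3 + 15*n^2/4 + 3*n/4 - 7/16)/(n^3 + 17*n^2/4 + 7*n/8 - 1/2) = (n + 7/2)/(n + 4)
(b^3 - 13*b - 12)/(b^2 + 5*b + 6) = (b^2 - 3*b - 4)/(b + 2)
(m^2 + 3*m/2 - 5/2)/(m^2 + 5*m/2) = (m - 1)/m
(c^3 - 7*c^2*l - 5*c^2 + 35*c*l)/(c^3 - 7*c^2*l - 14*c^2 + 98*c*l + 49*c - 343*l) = c*(c - 5)/(c^2 - 14*c + 49)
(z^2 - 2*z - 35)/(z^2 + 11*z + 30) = (z - 7)/(z + 6)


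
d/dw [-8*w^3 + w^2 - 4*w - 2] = -24*w^2 + 2*w - 4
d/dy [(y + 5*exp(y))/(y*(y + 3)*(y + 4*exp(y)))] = (y*(y + 3)*(y + 4*exp(y))*(5*exp(y) + 1) - y*(y + 3)*(y + 5*exp(y))*(4*exp(y) + 1) - y*(y + 4*exp(y))*(y + 5*exp(y)) - (y + 3)*(y + 4*exp(y))*(y + 5*exp(y)))/(y^2*(y + 3)^2*(y + 4*exp(y))^2)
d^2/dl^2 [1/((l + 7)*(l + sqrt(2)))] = 2*((l + 7)^2 + (l + 7)*(l + sqrt(2)) + (l + sqrt(2))^2)/((l + 7)^3*(l + sqrt(2))^3)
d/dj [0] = 0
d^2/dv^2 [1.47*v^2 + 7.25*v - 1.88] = 2.94000000000000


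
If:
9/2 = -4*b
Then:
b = -9/8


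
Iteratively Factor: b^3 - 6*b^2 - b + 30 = (b - 5)*(b^2 - b - 6) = (b - 5)*(b - 3)*(b + 2)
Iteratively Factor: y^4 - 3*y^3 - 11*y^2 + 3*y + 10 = (y - 1)*(y^3 - 2*y^2 - 13*y - 10) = (y - 1)*(y + 2)*(y^2 - 4*y - 5) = (y - 1)*(y + 1)*(y + 2)*(y - 5)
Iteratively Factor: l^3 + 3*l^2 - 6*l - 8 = (l + 4)*(l^2 - l - 2) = (l - 2)*(l + 4)*(l + 1)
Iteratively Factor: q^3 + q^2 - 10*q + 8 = (q - 2)*(q^2 + 3*q - 4) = (q - 2)*(q + 4)*(q - 1)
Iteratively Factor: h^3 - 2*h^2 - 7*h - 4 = (h + 1)*(h^2 - 3*h - 4) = (h - 4)*(h + 1)*(h + 1)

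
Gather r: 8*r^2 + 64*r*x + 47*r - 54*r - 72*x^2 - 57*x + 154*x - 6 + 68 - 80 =8*r^2 + r*(64*x - 7) - 72*x^2 + 97*x - 18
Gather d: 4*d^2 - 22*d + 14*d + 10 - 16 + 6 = 4*d^2 - 8*d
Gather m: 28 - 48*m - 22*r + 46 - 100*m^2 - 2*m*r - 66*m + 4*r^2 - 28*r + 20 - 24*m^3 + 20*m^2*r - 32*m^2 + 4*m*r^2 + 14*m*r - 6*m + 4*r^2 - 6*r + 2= -24*m^3 + m^2*(20*r - 132) + m*(4*r^2 + 12*r - 120) + 8*r^2 - 56*r + 96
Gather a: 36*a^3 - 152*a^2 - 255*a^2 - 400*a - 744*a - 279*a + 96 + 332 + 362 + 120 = 36*a^3 - 407*a^2 - 1423*a + 910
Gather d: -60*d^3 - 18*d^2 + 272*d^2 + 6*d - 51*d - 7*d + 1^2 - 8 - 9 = -60*d^3 + 254*d^2 - 52*d - 16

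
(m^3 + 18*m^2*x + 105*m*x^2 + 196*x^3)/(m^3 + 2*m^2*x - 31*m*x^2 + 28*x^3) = (m^2 + 11*m*x + 28*x^2)/(m^2 - 5*m*x + 4*x^2)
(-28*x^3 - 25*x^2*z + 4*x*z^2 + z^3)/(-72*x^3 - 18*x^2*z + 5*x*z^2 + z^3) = (7*x^2 + 8*x*z + z^2)/(18*x^2 + 9*x*z + z^2)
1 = 1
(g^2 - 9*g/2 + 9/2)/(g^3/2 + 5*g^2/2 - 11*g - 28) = (2*g^2 - 9*g + 9)/(g^3 + 5*g^2 - 22*g - 56)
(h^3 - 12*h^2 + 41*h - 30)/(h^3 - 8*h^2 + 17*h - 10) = (h - 6)/(h - 2)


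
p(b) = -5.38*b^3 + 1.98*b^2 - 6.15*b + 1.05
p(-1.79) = 49.26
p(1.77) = -33.47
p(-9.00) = 4138.80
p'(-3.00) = -163.29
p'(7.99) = -1004.89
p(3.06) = -153.38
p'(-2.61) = -126.43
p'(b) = -16.14*b^2 + 3.96*b - 6.15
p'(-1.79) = -64.95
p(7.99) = -2665.93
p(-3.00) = 182.58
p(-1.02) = 15.09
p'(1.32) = -29.05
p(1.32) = -15.99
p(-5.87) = 1193.54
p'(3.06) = -145.16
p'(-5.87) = -585.53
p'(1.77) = -49.71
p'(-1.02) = -26.98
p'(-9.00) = -1349.13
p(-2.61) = 126.24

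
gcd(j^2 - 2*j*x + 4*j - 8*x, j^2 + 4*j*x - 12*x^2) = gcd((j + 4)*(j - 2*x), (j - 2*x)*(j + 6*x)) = -j + 2*x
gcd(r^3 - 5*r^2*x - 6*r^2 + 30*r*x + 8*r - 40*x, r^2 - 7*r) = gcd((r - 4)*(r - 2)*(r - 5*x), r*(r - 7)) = 1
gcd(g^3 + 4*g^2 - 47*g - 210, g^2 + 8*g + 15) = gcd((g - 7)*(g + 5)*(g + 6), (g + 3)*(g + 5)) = g + 5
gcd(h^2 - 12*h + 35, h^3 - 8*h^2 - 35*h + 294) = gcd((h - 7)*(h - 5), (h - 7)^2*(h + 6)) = h - 7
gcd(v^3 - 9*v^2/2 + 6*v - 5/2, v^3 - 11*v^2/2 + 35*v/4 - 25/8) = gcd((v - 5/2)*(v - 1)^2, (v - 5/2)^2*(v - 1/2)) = v - 5/2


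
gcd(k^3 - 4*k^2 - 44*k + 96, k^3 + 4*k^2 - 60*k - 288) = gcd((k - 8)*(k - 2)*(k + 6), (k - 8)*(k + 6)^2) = k^2 - 2*k - 48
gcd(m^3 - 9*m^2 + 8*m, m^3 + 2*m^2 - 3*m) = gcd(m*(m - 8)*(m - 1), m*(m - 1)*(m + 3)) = m^2 - m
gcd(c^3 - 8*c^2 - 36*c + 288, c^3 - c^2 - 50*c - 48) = c^2 - 2*c - 48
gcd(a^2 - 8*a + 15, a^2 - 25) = a - 5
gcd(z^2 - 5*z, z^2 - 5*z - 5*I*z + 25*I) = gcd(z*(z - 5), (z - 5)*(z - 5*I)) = z - 5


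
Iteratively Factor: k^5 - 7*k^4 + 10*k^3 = (k - 2)*(k^4 - 5*k^3) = (k - 5)*(k - 2)*(k^3) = k*(k - 5)*(k - 2)*(k^2) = k^2*(k - 5)*(k - 2)*(k)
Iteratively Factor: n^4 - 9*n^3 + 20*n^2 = (n - 5)*(n^3 - 4*n^2) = (n - 5)*(n - 4)*(n^2) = n*(n - 5)*(n - 4)*(n)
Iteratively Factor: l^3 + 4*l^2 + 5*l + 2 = (l + 1)*(l^2 + 3*l + 2) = (l + 1)^2*(l + 2)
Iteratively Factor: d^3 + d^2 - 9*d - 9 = (d - 3)*(d^2 + 4*d + 3) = (d - 3)*(d + 1)*(d + 3)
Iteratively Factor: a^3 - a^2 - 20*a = (a)*(a^2 - a - 20) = a*(a + 4)*(a - 5)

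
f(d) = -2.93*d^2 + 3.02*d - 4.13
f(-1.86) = -19.88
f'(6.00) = -32.14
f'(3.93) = -20.01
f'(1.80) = -7.53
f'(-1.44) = 11.46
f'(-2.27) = 16.32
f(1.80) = -8.19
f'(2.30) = -10.46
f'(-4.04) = 26.69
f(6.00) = -91.49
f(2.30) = -12.68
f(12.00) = -389.81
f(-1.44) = -14.55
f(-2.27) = -26.08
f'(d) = 3.02 - 5.86*d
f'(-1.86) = 13.92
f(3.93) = -37.51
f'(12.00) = -67.30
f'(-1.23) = 10.23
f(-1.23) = -12.28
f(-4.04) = -64.15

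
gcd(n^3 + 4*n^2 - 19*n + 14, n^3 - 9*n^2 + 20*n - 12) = n^2 - 3*n + 2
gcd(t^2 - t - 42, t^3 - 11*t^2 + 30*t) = 1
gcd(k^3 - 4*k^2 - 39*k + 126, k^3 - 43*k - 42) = k^2 - k - 42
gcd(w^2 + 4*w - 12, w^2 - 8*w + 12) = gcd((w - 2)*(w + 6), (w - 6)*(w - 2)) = w - 2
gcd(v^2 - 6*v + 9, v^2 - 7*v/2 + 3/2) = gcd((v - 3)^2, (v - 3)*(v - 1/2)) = v - 3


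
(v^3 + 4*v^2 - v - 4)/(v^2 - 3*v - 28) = (v^2 - 1)/(v - 7)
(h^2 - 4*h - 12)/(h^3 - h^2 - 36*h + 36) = (h + 2)/(h^2 + 5*h - 6)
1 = 1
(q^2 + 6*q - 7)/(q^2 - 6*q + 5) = (q + 7)/(q - 5)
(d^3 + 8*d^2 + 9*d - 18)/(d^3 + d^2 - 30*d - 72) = (d^2 + 5*d - 6)/(d^2 - 2*d - 24)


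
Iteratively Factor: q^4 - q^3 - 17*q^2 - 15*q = (q + 1)*(q^3 - 2*q^2 - 15*q) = (q - 5)*(q + 1)*(q^2 + 3*q) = (q - 5)*(q + 1)*(q + 3)*(q)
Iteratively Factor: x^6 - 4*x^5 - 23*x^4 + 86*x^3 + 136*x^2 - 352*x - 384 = (x - 3)*(x^5 - x^4 - 26*x^3 + 8*x^2 + 160*x + 128) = (x - 3)*(x + 1)*(x^4 - 2*x^3 - 24*x^2 + 32*x + 128) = (x - 4)*(x - 3)*(x + 1)*(x^3 + 2*x^2 - 16*x - 32) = (x - 4)*(x - 3)*(x + 1)*(x + 4)*(x^2 - 2*x - 8) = (x - 4)*(x - 3)*(x + 1)*(x + 2)*(x + 4)*(x - 4)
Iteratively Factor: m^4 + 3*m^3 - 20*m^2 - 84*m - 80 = (m + 2)*(m^3 + m^2 - 22*m - 40) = (m + 2)*(m + 4)*(m^2 - 3*m - 10) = (m + 2)^2*(m + 4)*(m - 5)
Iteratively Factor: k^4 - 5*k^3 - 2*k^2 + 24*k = (k - 4)*(k^3 - k^2 - 6*k) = (k - 4)*(k - 3)*(k^2 + 2*k) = k*(k - 4)*(k - 3)*(k + 2)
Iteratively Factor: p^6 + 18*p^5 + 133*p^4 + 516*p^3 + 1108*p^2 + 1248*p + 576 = (p + 3)*(p^5 + 15*p^4 + 88*p^3 + 252*p^2 + 352*p + 192) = (p + 2)*(p + 3)*(p^4 + 13*p^3 + 62*p^2 + 128*p + 96) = (p + 2)*(p + 3)*(p + 4)*(p^3 + 9*p^2 + 26*p + 24) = (p + 2)^2*(p + 3)*(p + 4)*(p^2 + 7*p + 12) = (p + 2)^2*(p + 3)*(p + 4)^2*(p + 3)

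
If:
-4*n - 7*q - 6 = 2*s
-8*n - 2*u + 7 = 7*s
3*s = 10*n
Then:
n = 21/94 - 3*u/47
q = 32*u/329 - 394/329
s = 35/47 - 10*u/47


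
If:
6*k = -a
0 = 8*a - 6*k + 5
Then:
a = -5/9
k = 5/54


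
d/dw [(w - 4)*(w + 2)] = 2*w - 2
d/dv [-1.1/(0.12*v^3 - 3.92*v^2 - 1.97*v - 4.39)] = (0.396*v^2 - 8.624*v - 2.167)/(-0.12*v^3 + 3.92*v^2 + 1.97*v + 4.39)^2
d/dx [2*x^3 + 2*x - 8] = 6*x^2 + 2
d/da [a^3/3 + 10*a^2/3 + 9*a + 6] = a^2 + 20*a/3 + 9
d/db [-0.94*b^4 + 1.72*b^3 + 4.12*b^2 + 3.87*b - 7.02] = -3.76*b^3 + 5.16*b^2 + 8.24*b + 3.87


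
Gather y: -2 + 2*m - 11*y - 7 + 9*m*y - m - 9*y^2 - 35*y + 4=m - 9*y^2 + y*(9*m - 46) - 5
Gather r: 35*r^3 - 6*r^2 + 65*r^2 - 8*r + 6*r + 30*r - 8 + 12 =35*r^3 + 59*r^2 + 28*r + 4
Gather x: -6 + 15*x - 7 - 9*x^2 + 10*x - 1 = -9*x^2 + 25*x - 14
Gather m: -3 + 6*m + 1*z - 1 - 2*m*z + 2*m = m*(8 - 2*z) + z - 4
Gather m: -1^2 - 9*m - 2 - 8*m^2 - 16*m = -8*m^2 - 25*m - 3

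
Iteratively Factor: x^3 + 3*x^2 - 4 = (x - 1)*(x^2 + 4*x + 4) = (x - 1)*(x + 2)*(x + 2)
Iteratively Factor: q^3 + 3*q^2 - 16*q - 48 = (q + 4)*(q^2 - q - 12) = (q + 3)*(q + 4)*(q - 4)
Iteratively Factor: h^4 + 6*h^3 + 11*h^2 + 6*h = (h + 2)*(h^3 + 4*h^2 + 3*h) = (h + 2)*(h + 3)*(h^2 + h) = h*(h + 2)*(h + 3)*(h + 1)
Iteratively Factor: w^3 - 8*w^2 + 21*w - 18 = (w - 3)*(w^2 - 5*w + 6) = (w - 3)^2*(w - 2)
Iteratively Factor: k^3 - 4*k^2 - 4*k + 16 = (k - 4)*(k^2 - 4) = (k - 4)*(k - 2)*(k + 2)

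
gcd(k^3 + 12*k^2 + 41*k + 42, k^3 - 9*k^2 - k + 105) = k + 3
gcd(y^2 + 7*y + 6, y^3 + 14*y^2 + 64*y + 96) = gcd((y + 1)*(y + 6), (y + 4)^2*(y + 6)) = y + 6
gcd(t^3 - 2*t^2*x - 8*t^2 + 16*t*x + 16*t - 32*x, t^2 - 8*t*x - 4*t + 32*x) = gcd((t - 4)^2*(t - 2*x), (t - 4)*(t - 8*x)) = t - 4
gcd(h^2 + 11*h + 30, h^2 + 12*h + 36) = h + 6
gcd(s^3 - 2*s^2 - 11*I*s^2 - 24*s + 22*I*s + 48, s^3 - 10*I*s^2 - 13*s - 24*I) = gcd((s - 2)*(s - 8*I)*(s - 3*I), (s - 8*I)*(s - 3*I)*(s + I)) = s^2 - 11*I*s - 24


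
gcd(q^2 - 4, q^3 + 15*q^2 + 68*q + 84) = q + 2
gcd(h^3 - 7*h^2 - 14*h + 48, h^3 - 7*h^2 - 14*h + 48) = h^3 - 7*h^2 - 14*h + 48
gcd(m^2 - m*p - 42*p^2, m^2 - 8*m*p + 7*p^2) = -m + 7*p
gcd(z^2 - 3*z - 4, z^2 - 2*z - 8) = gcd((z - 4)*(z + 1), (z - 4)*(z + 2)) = z - 4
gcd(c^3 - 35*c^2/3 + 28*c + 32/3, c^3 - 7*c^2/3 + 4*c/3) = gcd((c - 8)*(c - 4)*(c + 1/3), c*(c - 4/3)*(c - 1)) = 1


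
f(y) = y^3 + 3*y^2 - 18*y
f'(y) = 3*y^2 + 6*y - 18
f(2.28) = -13.59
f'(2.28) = 11.28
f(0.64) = -10.03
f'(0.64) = -12.93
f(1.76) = -16.94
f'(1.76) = 1.85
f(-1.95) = 39.09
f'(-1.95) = -18.29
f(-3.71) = 57.01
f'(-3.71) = 1.03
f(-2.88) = 52.84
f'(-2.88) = -10.40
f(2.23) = -14.13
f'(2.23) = 10.30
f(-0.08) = 1.46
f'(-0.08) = -18.46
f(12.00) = 1944.00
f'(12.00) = 486.00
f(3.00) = 0.00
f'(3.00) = 27.00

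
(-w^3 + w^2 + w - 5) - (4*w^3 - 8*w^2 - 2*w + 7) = -5*w^3 + 9*w^2 + 3*w - 12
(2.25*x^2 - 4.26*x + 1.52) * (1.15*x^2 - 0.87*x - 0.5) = 2.5875*x^4 - 6.8565*x^3 + 4.3292*x^2 + 0.8076*x - 0.76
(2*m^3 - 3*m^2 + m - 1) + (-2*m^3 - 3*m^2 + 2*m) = -6*m^2 + 3*m - 1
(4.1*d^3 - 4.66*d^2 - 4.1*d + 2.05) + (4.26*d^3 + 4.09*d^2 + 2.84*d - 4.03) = 8.36*d^3 - 0.57*d^2 - 1.26*d - 1.98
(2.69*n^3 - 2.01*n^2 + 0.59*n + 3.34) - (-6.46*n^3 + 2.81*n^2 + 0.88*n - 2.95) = 9.15*n^3 - 4.82*n^2 - 0.29*n + 6.29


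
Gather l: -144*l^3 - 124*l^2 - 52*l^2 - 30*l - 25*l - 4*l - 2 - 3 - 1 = -144*l^3 - 176*l^2 - 59*l - 6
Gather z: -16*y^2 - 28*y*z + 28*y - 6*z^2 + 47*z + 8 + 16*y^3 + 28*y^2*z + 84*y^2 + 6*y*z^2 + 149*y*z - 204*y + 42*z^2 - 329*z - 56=16*y^3 + 68*y^2 - 176*y + z^2*(6*y + 36) + z*(28*y^2 + 121*y - 282) - 48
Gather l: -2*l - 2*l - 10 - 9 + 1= -4*l - 18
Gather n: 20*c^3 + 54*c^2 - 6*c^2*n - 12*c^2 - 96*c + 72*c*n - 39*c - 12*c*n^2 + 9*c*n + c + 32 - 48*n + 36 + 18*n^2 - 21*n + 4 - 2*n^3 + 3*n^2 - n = 20*c^3 + 42*c^2 - 134*c - 2*n^3 + n^2*(21 - 12*c) + n*(-6*c^2 + 81*c - 70) + 72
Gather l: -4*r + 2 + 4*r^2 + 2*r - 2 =4*r^2 - 2*r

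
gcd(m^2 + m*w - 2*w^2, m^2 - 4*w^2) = m + 2*w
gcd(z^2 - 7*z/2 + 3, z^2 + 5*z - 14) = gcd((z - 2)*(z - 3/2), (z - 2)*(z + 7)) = z - 2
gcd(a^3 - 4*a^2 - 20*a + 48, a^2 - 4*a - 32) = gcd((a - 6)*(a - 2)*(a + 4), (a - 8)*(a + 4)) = a + 4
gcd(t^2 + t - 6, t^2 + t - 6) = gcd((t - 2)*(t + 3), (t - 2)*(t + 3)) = t^2 + t - 6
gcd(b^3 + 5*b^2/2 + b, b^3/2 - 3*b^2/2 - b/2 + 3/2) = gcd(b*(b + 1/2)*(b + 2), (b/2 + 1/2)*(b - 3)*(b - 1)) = 1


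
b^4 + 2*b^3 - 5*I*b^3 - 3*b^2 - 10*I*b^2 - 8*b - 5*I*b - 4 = (b + 1)^2*(b - 4*I)*(b - I)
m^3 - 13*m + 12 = (m - 3)*(m - 1)*(m + 4)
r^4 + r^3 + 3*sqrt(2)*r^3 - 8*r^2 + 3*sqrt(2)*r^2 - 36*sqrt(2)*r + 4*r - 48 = (r - 3)*(r + 4)*(r + sqrt(2))*(r + 2*sqrt(2))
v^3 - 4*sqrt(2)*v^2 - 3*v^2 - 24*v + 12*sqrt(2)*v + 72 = (v - 3)*(v - 6*sqrt(2))*(v + 2*sqrt(2))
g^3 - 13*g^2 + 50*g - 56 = (g - 7)*(g - 4)*(g - 2)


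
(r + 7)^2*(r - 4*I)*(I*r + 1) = I*r^4 + 5*r^3 + 14*I*r^3 + 70*r^2 + 45*I*r^2 + 245*r - 56*I*r - 196*I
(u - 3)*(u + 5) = u^2 + 2*u - 15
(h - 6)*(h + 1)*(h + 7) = h^3 + 2*h^2 - 41*h - 42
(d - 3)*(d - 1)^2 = d^3 - 5*d^2 + 7*d - 3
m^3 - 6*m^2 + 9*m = m*(m - 3)^2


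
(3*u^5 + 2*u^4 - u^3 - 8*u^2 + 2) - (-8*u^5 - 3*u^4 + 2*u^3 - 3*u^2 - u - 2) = 11*u^5 + 5*u^4 - 3*u^3 - 5*u^2 + u + 4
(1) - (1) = 0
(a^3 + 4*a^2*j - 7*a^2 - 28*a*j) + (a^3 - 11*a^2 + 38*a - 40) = 2*a^3 + 4*a^2*j - 18*a^2 - 28*a*j + 38*a - 40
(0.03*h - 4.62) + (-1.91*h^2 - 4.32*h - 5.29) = -1.91*h^2 - 4.29*h - 9.91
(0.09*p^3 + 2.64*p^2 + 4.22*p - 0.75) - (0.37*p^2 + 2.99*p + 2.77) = 0.09*p^3 + 2.27*p^2 + 1.23*p - 3.52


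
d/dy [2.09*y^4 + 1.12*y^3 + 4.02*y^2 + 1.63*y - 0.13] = 8.36*y^3 + 3.36*y^2 + 8.04*y + 1.63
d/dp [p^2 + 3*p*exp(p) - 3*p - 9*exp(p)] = 3*p*exp(p) + 2*p - 6*exp(p) - 3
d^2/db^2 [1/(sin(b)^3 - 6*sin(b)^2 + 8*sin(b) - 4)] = (-9*sin(b)^6 + 66*sin(b)^5 - 148*sin(b)^4 + 12*sin(b)^3 + 296*sin(b)^2 - 296*sin(b) + 80)/(sin(b)^3 - 6*sin(b)^2 + 8*sin(b) - 4)^3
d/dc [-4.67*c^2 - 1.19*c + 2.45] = -9.34*c - 1.19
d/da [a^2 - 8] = 2*a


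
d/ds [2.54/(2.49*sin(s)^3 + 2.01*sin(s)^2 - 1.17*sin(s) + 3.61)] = (-18.9738*sin(s)^2 - 10.2108*sin(s) + 2.9718)*cos(s)/(2.49*sin(s)^3 + 2.01*sin(s)^2 - 1.17*sin(s) + 3.61)^2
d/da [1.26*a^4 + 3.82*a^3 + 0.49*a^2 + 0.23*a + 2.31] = 5.04*a^3 + 11.46*a^2 + 0.98*a + 0.23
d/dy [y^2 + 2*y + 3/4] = 2*y + 2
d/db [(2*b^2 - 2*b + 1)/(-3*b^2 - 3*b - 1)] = (-12*b^2 + 2*b + 5)/(9*b^4 + 18*b^3 + 15*b^2 + 6*b + 1)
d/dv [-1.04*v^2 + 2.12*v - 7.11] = 2.12 - 2.08*v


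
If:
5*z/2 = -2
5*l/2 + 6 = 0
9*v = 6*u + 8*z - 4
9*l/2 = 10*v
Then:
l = -12/5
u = 17/150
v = -27/25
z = -4/5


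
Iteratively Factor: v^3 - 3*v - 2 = (v + 1)*(v^2 - v - 2) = (v - 2)*(v + 1)*(v + 1)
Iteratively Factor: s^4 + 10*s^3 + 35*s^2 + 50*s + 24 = (s + 2)*(s^3 + 8*s^2 + 19*s + 12) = (s + 2)*(s + 3)*(s^2 + 5*s + 4) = (s + 2)*(s + 3)*(s + 4)*(s + 1)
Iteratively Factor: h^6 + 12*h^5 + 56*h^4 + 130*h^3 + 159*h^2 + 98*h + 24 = (h + 1)*(h^5 + 11*h^4 + 45*h^3 + 85*h^2 + 74*h + 24) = (h + 1)*(h + 3)*(h^4 + 8*h^3 + 21*h^2 + 22*h + 8) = (h + 1)^2*(h + 3)*(h^3 + 7*h^2 + 14*h + 8) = (h + 1)^2*(h + 3)*(h + 4)*(h^2 + 3*h + 2) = (h + 1)^3*(h + 3)*(h + 4)*(h + 2)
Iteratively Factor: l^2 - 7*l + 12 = (l - 4)*(l - 3)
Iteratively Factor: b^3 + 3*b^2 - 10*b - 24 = (b - 3)*(b^2 + 6*b + 8) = (b - 3)*(b + 2)*(b + 4)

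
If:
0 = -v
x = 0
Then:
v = 0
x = 0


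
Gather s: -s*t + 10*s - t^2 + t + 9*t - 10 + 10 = s*(10 - t) - t^2 + 10*t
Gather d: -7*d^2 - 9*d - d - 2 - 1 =-7*d^2 - 10*d - 3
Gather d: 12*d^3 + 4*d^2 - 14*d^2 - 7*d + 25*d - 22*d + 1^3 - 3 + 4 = 12*d^3 - 10*d^2 - 4*d + 2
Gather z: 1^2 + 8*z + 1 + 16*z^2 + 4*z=16*z^2 + 12*z + 2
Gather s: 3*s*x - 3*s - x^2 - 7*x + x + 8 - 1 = s*(3*x - 3) - x^2 - 6*x + 7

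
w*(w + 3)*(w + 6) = w^3 + 9*w^2 + 18*w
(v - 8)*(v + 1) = v^2 - 7*v - 8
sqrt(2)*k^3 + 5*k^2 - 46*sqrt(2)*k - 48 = (k - 4*sqrt(2))*(k + 6*sqrt(2))*(sqrt(2)*k + 1)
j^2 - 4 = (j - 2)*(j + 2)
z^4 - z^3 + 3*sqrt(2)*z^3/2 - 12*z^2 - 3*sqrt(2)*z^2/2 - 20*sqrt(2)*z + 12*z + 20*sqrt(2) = (z - 1)*(z - 5*sqrt(2)/2)*(z + 2*sqrt(2))^2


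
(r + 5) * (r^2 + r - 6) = r^3 + 6*r^2 - r - 30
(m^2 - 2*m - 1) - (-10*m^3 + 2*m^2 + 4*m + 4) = 10*m^3 - m^2 - 6*m - 5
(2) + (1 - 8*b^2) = 3 - 8*b^2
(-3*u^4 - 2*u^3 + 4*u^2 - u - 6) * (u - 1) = -3*u^5 + u^4 + 6*u^3 - 5*u^2 - 5*u + 6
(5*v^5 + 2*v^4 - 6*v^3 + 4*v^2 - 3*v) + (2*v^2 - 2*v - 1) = 5*v^5 + 2*v^4 - 6*v^3 + 6*v^2 - 5*v - 1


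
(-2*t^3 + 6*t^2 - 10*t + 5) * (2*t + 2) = -4*t^4 + 8*t^3 - 8*t^2 - 10*t + 10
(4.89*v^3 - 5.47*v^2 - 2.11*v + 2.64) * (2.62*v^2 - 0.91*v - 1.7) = 12.8118*v^5 - 18.7813*v^4 - 8.8635*v^3 + 18.1359*v^2 + 1.1846*v - 4.488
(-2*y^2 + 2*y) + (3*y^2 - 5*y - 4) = y^2 - 3*y - 4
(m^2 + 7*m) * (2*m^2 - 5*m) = 2*m^4 + 9*m^3 - 35*m^2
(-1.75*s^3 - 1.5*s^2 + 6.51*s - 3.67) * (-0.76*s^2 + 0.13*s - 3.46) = 1.33*s^5 + 0.9125*s^4 + 0.9124*s^3 + 8.8255*s^2 - 23.0017*s + 12.6982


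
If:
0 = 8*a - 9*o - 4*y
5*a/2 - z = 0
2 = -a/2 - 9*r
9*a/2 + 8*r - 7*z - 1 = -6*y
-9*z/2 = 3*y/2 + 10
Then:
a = -385/526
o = -905/7101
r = -191/1052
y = -3715/3156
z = -1925/1052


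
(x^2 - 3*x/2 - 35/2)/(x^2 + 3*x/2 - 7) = (x - 5)/(x - 2)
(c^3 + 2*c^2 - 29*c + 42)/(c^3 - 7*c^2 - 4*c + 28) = (c^2 + 4*c - 21)/(c^2 - 5*c - 14)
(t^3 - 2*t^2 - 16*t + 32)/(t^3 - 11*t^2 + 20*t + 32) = (t^2 + 2*t - 8)/(t^2 - 7*t - 8)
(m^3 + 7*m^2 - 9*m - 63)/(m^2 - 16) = (m^3 + 7*m^2 - 9*m - 63)/(m^2 - 16)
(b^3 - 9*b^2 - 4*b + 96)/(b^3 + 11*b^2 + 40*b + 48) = (b^2 - 12*b + 32)/(b^2 + 8*b + 16)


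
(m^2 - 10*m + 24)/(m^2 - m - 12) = (m - 6)/(m + 3)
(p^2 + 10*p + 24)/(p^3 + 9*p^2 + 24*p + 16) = (p + 6)/(p^2 + 5*p + 4)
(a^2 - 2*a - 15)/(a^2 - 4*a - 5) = (a + 3)/(a + 1)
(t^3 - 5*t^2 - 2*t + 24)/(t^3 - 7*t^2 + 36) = (t - 4)/(t - 6)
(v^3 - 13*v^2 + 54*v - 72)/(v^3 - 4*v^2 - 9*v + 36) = (v - 6)/(v + 3)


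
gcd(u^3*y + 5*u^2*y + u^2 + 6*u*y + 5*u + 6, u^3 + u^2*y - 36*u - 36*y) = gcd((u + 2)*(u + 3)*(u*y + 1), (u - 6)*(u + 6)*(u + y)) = 1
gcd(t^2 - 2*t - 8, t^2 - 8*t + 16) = t - 4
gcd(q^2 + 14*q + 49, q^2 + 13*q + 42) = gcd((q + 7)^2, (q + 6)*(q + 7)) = q + 7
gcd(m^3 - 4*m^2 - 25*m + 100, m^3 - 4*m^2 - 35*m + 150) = m - 5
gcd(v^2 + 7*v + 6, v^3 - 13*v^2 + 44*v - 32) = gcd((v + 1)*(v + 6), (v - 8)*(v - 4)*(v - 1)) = 1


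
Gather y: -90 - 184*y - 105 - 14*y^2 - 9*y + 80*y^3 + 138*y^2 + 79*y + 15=80*y^3 + 124*y^2 - 114*y - 180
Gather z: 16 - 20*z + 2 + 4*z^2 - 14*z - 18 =4*z^2 - 34*z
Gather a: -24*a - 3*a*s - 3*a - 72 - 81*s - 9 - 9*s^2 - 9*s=a*(-3*s - 27) - 9*s^2 - 90*s - 81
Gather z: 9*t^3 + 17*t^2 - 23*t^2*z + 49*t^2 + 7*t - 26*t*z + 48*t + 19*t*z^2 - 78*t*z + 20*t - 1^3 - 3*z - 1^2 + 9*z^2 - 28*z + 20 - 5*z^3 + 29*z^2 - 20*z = 9*t^3 + 66*t^2 + 75*t - 5*z^3 + z^2*(19*t + 38) + z*(-23*t^2 - 104*t - 51) + 18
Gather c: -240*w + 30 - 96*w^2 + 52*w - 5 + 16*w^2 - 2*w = -80*w^2 - 190*w + 25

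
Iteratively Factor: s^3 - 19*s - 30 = (s + 2)*(s^2 - 2*s - 15) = (s + 2)*(s + 3)*(s - 5)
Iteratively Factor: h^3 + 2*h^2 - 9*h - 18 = (h + 3)*(h^2 - h - 6) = (h - 3)*(h + 3)*(h + 2)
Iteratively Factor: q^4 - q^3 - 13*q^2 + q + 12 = (q + 1)*(q^3 - 2*q^2 - 11*q + 12) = (q - 4)*(q + 1)*(q^2 + 2*q - 3) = (q - 4)*(q + 1)*(q + 3)*(q - 1)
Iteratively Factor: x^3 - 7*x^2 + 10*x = (x - 2)*(x^2 - 5*x) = x*(x - 2)*(x - 5)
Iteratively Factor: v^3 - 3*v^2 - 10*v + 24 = (v - 2)*(v^2 - v - 12) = (v - 2)*(v + 3)*(v - 4)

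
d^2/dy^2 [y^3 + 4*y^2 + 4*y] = 6*y + 8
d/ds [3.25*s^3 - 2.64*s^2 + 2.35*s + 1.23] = 9.75*s^2 - 5.28*s + 2.35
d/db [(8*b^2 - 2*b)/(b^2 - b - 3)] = 6*(-b^2 - 8*b + 1)/(b^4 - 2*b^3 - 5*b^2 + 6*b + 9)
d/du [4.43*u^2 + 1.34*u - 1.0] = 8.86*u + 1.34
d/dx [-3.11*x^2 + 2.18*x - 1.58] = 2.18 - 6.22*x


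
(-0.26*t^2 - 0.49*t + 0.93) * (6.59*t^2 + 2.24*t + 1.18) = -1.7134*t^4 - 3.8115*t^3 + 4.7243*t^2 + 1.505*t + 1.0974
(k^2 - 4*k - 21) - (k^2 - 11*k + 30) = 7*k - 51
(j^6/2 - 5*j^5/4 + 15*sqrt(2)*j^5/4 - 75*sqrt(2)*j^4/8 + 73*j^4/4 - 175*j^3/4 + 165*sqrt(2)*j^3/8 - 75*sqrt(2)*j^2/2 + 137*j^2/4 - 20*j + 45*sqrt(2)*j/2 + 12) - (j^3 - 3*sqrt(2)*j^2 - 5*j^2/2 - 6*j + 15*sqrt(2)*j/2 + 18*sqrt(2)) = j^6/2 - 5*j^5/4 + 15*sqrt(2)*j^5/4 - 75*sqrt(2)*j^4/8 + 73*j^4/4 - 179*j^3/4 + 165*sqrt(2)*j^3/8 - 69*sqrt(2)*j^2/2 + 147*j^2/4 - 14*j + 15*sqrt(2)*j - 18*sqrt(2) + 12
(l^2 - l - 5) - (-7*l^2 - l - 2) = 8*l^2 - 3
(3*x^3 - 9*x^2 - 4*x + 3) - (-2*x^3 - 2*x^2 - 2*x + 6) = 5*x^3 - 7*x^2 - 2*x - 3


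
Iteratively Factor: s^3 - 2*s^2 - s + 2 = (s - 1)*(s^2 - s - 2) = (s - 2)*(s - 1)*(s + 1)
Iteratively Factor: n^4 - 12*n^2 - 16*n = (n)*(n^3 - 12*n - 16) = n*(n + 2)*(n^2 - 2*n - 8) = n*(n - 4)*(n + 2)*(n + 2)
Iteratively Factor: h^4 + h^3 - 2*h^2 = (h - 1)*(h^3 + 2*h^2) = h*(h - 1)*(h^2 + 2*h) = h*(h - 1)*(h + 2)*(h)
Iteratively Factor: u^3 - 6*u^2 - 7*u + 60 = (u + 3)*(u^2 - 9*u + 20) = (u - 5)*(u + 3)*(u - 4)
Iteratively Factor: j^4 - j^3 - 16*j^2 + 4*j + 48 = (j - 4)*(j^3 + 3*j^2 - 4*j - 12) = (j - 4)*(j + 2)*(j^2 + j - 6) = (j - 4)*(j - 2)*(j + 2)*(j + 3)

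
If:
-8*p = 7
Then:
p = -7/8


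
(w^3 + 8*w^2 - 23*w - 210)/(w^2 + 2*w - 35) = w + 6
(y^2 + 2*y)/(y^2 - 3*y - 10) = y/(y - 5)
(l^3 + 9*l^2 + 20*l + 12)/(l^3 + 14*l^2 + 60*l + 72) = (l + 1)/(l + 6)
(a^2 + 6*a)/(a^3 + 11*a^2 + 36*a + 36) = a/(a^2 + 5*a + 6)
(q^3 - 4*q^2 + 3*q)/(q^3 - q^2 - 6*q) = (q - 1)/(q + 2)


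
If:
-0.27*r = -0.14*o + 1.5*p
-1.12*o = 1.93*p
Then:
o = 0.267203363757563*r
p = -0.155061019382627*r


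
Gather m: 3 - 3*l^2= 3 - 3*l^2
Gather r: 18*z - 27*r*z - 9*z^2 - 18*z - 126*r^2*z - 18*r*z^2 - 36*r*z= -126*r^2*z + r*(-18*z^2 - 63*z) - 9*z^2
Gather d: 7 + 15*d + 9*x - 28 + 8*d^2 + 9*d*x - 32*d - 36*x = 8*d^2 + d*(9*x - 17) - 27*x - 21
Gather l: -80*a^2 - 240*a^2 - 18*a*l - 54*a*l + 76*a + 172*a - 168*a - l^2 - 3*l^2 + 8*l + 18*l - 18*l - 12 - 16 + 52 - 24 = -320*a^2 + 80*a - 4*l^2 + l*(8 - 72*a)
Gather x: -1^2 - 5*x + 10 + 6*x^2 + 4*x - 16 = 6*x^2 - x - 7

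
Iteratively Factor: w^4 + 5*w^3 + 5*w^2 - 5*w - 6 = (w + 2)*(w^3 + 3*w^2 - w - 3) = (w + 1)*(w + 2)*(w^2 + 2*w - 3) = (w - 1)*(w + 1)*(w + 2)*(w + 3)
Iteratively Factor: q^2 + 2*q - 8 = (q - 2)*(q + 4)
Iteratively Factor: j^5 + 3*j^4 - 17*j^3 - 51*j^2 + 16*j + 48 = (j + 3)*(j^4 - 17*j^2 + 16) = (j - 1)*(j + 3)*(j^3 + j^2 - 16*j - 16) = (j - 1)*(j + 3)*(j + 4)*(j^2 - 3*j - 4) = (j - 4)*(j - 1)*(j + 3)*(j + 4)*(j + 1)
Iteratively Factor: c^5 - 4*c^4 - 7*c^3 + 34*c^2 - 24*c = (c)*(c^4 - 4*c^3 - 7*c^2 + 34*c - 24) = c*(c - 1)*(c^3 - 3*c^2 - 10*c + 24) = c*(c - 2)*(c - 1)*(c^2 - c - 12) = c*(c - 2)*(c - 1)*(c + 3)*(c - 4)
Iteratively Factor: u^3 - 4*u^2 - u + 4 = (u - 4)*(u^2 - 1) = (u - 4)*(u - 1)*(u + 1)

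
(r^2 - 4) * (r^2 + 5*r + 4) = r^4 + 5*r^3 - 20*r - 16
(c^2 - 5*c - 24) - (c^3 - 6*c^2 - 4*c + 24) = -c^3 + 7*c^2 - c - 48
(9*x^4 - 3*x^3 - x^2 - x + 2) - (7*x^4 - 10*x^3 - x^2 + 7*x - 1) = 2*x^4 + 7*x^3 - 8*x + 3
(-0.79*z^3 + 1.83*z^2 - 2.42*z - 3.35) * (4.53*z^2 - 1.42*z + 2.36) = -3.5787*z^5 + 9.4117*z^4 - 15.4256*z^3 - 7.4203*z^2 - 0.9542*z - 7.906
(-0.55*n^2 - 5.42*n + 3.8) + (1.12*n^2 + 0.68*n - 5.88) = 0.57*n^2 - 4.74*n - 2.08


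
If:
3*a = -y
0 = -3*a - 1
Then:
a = -1/3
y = 1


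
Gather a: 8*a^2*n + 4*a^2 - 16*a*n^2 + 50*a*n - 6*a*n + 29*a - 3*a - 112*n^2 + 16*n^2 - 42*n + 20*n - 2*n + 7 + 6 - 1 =a^2*(8*n + 4) + a*(-16*n^2 + 44*n + 26) - 96*n^2 - 24*n + 12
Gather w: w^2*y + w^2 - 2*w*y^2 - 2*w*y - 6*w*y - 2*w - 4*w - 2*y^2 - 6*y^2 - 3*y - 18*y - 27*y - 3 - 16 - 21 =w^2*(y + 1) + w*(-2*y^2 - 8*y - 6) - 8*y^2 - 48*y - 40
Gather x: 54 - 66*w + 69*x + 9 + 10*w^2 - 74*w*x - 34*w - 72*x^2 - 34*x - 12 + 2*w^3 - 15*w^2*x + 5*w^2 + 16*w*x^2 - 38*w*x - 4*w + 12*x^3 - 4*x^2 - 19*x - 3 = 2*w^3 + 15*w^2 - 104*w + 12*x^3 + x^2*(16*w - 76) + x*(-15*w^2 - 112*w + 16) + 48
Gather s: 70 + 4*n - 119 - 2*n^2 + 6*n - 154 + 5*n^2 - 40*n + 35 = 3*n^2 - 30*n - 168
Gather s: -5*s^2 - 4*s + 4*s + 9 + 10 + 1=20 - 5*s^2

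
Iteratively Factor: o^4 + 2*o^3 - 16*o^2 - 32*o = (o - 4)*(o^3 + 6*o^2 + 8*o) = (o - 4)*(o + 4)*(o^2 + 2*o) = (o - 4)*(o + 2)*(o + 4)*(o)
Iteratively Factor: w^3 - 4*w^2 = (w)*(w^2 - 4*w) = w*(w - 4)*(w)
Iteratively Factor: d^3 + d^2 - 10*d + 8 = (d - 2)*(d^2 + 3*d - 4) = (d - 2)*(d - 1)*(d + 4)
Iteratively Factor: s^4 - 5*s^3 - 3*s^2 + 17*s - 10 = (s - 1)*(s^3 - 4*s^2 - 7*s + 10) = (s - 1)^2*(s^2 - 3*s - 10) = (s - 5)*(s - 1)^2*(s + 2)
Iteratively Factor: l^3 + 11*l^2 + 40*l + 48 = (l + 3)*(l^2 + 8*l + 16) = (l + 3)*(l + 4)*(l + 4)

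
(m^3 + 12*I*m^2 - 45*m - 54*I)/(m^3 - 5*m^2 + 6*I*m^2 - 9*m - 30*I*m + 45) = (m + 6*I)/(m - 5)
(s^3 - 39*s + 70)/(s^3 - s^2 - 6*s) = (-s^3 + 39*s - 70)/(s*(-s^2 + s + 6))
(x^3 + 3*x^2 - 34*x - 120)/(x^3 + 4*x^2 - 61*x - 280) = (x^2 - 2*x - 24)/(x^2 - x - 56)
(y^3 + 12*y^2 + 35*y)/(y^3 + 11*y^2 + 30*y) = (y + 7)/(y + 6)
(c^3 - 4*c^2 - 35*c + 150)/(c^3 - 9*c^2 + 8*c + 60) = (c^2 + c - 30)/(c^2 - 4*c - 12)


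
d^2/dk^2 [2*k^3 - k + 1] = 12*k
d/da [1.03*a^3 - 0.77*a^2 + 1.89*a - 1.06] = 3.09*a^2 - 1.54*a + 1.89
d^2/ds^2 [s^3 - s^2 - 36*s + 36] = 6*s - 2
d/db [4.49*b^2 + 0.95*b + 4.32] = 8.98*b + 0.95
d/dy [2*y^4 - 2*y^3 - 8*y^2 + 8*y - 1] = 8*y^3 - 6*y^2 - 16*y + 8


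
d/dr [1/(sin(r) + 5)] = -cos(r)/(sin(r) + 5)^2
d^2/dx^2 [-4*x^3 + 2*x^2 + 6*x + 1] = 4 - 24*x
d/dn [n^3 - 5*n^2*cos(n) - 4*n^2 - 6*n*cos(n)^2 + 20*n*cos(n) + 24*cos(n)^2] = 5*n^2*sin(n) + 3*n^2 - 20*n*sin(n) + 6*n*sin(2*n) - 10*n*cos(n) - 8*n - 24*sin(2*n) - 6*cos(n)^2 + 20*cos(n)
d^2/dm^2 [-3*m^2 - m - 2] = -6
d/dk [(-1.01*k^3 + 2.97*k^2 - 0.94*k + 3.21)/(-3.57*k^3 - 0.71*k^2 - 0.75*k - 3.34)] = (11.32*k^4 - 5.1966*k^3 + 41.6044*k^2 - 15.2814*k + 5.5471)/(12.7449*k^6 + 5.0694*k^5 + 5.8591*k^4 + 24.9126*k^3 + 5.3053*k^2 + 5.01*k + 11.1556)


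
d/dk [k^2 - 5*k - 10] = 2*k - 5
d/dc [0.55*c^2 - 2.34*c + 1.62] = 1.1*c - 2.34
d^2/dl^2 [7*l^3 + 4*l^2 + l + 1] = 42*l + 8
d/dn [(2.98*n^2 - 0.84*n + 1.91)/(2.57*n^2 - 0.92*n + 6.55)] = (-0.5828*n^2 + 29.2206*n - 3.7448)/(6.6049*n^4 - 4.7288*n^3 + 34.5134*n^2 - 12.052*n + 42.9025)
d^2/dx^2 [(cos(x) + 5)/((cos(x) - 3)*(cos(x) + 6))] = (-17*(1 - cos(x)^2)^2 - cos(x)^5 - 151*cos(x)^3 - 463*cos(x)^2 - 396*cos(x) + 395)/((cos(x) - 3)^3*(cos(x) + 6)^3)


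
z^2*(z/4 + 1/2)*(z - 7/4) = z^4/4 + z^3/16 - 7*z^2/8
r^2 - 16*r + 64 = (r - 8)^2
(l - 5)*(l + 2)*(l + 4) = l^3 + l^2 - 22*l - 40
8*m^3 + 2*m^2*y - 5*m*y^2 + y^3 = (-4*m + y)*(-2*m + y)*(m + y)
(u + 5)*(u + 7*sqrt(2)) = u^2 + 5*u + 7*sqrt(2)*u + 35*sqrt(2)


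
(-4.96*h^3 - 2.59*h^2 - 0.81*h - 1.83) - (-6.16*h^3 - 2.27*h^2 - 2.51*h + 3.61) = 1.2*h^3 - 0.32*h^2 + 1.7*h - 5.44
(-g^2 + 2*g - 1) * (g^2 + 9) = -g^4 + 2*g^3 - 10*g^2 + 18*g - 9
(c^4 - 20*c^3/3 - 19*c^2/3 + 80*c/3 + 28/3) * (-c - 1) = -c^5 + 17*c^4/3 + 13*c^3 - 61*c^2/3 - 36*c - 28/3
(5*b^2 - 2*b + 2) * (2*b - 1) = 10*b^3 - 9*b^2 + 6*b - 2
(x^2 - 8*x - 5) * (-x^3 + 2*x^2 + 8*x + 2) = -x^5 + 10*x^4 - 3*x^3 - 72*x^2 - 56*x - 10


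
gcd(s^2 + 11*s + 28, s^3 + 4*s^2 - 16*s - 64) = s + 4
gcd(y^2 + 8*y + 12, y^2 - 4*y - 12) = y + 2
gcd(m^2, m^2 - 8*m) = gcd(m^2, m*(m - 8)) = m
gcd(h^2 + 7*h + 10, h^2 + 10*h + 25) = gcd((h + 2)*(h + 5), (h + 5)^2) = h + 5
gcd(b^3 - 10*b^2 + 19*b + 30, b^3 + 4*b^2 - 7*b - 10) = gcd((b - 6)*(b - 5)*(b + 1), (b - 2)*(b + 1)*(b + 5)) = b + 1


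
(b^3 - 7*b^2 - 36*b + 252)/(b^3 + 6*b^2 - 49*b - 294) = (b - 6)/(b + 7)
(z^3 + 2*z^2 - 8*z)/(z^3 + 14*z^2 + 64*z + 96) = z*(z - 2)/(z^2 + 10*z + 24)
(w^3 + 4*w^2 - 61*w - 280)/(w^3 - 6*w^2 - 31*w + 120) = (w + 7)/(w - 3)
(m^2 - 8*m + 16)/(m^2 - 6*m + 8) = (m - 4)/(m - 2)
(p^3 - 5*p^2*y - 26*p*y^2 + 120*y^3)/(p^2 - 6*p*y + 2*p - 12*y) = (p^2 + p*y - 20*y^2)/(p + 2)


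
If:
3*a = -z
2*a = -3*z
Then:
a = 0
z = 0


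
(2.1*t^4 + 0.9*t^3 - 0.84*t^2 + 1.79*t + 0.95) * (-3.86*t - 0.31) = -8.106*t^5 - 4.125*t^4 + 2.9634*t^3 - 6.649*t^2 - 4.2219*t - 0.2945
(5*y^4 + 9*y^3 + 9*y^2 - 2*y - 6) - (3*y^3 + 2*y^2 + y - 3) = 5*y^4 + 6*y^3 + 7*y^2 - 3*y - 3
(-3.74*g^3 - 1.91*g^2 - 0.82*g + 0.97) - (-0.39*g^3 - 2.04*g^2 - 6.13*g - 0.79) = -3.35*g^3 + 0.13*g^2 + 5.31*g + 1.76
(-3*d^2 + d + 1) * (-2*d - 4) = 6*d^3 + 10*d^2 - 6*d - 4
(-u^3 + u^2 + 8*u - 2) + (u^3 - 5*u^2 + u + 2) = -4*u^2 + 9*u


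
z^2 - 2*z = z*(z - 2)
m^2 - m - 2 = (m - 2)*(m + 1)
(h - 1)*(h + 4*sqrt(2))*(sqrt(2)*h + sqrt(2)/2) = sqrt(2)*h^3 - sqrt(2)*h^2/2 + 8*h^2 - 4*h - sqrt(2)*h/2 - 4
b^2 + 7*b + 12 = (b + 3)*(b + 4)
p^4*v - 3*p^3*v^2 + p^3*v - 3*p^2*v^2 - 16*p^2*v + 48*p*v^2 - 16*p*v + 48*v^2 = (p - 4)*(p + 4)*(p - 3*v)*(p*v + v)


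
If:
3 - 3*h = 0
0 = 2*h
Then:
No Solution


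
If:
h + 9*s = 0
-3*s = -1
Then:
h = -3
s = 1/3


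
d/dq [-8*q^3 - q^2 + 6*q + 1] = -24*q^2 - 2*q + 6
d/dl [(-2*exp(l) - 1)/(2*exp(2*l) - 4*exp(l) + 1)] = (4*exp(2*l) + 4*exp(l) - 6)*exp(l)/(4*exp(4*l) - 16*exp(3*l) + 20*exp(2*l) - 8*exp(l) + 1)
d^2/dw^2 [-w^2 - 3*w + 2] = -2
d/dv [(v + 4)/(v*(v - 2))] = (-v^2 - 8*v + 8)/(v^2*(v^2 - 4*v + 4))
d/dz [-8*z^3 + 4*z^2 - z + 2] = -24*z^2 + 8*z - 1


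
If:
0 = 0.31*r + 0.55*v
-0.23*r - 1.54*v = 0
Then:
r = 0.00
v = 0.00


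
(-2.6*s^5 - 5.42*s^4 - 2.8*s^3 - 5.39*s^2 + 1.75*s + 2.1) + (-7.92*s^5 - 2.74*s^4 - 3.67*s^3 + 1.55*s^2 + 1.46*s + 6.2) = -10.52*s^5 - 8.16*s^4 - 6.47*s^3 - 3.84*s^2 + 3.21*s + 8.3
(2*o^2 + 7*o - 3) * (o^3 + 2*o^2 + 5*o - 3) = 2*o^5 + 11*o^4 + 21*o^3 + 23*o^2 - 36*o + 9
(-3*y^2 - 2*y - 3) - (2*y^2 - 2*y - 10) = 7 - 5*y^2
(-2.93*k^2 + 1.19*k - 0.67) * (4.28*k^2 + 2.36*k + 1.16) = -12.5404*k^4 - 1.8216*k^3 - 3.458*k^2 - 0.2008*k - 0.7772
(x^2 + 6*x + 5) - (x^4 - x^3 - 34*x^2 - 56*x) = -x^4 + x^3 + 35*x^2 + 62*x + 5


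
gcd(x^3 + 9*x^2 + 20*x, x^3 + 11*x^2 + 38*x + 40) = x^2 + 9*x + 20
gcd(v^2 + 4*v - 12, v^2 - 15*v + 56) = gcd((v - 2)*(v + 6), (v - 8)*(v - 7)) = 1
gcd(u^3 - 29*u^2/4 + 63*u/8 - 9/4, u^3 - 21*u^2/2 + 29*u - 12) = u^2 - 13*u/2 + 3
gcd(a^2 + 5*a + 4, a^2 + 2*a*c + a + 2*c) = a + 1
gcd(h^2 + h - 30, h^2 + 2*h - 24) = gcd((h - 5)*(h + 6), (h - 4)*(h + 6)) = h + 6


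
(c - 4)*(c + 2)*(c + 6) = c^3 + 4*c^2 - 20*c - 48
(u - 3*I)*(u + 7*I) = u^2 + 4*I*u + 21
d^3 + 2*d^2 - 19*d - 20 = (d - 4)*(d + 1)*(d + 5)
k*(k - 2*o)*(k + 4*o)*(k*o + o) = k^4*o + 2*k^3*o^2 + k^3*o - 8*k^2*o^3 + 2*k^2*o^2 - 8*k*o^3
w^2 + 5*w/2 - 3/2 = (w - 1/2)*(w + 3)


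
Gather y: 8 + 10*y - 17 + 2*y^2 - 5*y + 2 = 2*y^2 + 5*y - 7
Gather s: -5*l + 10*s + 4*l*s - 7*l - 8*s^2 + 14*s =-12*l - 8*s^2 + s*(4*l + 24)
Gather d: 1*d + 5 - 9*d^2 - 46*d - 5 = -9*d^2 - 45*d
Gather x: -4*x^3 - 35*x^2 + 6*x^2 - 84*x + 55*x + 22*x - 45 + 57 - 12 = -4*x^3 - 29*x^2 - 7*x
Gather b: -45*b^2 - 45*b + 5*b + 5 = -45*b^2 - 40*b + 5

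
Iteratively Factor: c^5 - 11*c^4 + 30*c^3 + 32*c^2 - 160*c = (c)*(c^4 - 11*c^3 + 30*c^2 + 32*c - 160) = c*(c - 4)*(c^3 - 7*c^2 + 2*c + 40) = c*(c - 5)*(c - 4)*(c^2 - 2*c - 8) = c*(c - 5)*(c - 4)^2*(c + 2)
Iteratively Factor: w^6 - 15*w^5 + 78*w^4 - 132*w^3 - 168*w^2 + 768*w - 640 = (w - 2)*(w^5 - 13*w^4 + 52*w^3 - 28*w^2 - 224*w + 320) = (w - 2)*(w + 2)*(w^4 - 15*w^3 + 82*w^2 - 192*w + 160) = (w - 2)^2*(w + 2)*(w^3 - 13*w^2 + 56*w - 80) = (w - 4)*(w - 2)^2*(w + 2)*(w^2 - 9*w + 20) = (w - 5)*(w - 4)*(w - 2)^2*(w + 2)*(w - 4)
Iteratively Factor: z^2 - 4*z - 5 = (z + 1)*(z - 5)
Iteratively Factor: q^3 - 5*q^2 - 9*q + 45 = (q + 3)*(q^2 - 8*q + 15) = (q - 3)*(q + 3)*(q - 5)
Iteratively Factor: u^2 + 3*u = (u + 3)*(u)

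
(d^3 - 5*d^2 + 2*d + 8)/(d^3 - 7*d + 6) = (d^2 - 3*d - 4)/(d^2 + 2*d - 3)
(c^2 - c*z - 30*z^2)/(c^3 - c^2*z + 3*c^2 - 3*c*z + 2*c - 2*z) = (c^2 - c*z - 30*z^2)/(c^3 - c^2*z + 3*c^2 - 3*c*z + 2*c - 2*z)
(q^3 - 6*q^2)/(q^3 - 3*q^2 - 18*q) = q/(q + 3)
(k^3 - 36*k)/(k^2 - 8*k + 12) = k*(k + 6)/(k - 2)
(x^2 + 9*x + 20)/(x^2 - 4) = (x^2 + 9*x + 20)/(x^2 - 4)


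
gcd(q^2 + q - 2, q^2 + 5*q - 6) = q - 1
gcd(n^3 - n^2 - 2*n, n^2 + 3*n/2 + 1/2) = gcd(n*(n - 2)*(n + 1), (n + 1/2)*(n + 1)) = n + 1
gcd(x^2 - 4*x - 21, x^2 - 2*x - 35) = x - 7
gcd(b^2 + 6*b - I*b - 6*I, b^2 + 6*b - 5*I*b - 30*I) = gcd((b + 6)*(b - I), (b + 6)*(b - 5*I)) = b + 6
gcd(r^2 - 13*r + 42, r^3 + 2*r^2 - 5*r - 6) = 1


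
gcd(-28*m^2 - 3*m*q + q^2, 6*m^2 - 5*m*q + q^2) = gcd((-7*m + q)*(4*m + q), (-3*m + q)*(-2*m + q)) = 1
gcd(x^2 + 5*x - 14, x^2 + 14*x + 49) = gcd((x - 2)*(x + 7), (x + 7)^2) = x + 7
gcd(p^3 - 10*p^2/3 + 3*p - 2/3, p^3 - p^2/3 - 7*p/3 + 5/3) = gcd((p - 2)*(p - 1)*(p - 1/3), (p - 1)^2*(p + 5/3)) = p - 1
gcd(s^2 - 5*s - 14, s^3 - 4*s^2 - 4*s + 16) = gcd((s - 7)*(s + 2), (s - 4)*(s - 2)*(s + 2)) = s + 2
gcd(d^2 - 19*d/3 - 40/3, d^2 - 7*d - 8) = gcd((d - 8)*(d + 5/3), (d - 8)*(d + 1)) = d - 8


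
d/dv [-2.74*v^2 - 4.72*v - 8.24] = -5.48*v - 4.72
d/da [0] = 0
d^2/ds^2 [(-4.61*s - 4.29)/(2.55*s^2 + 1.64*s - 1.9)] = (-(4.61*s + 4.29)*(5.1*s + 1.64)*(10.2*s + 3.28) + (70.533*s + 36.9998)*(2.55*s^2 + 1.64*s - 1.9))/(2.55*s^2 + 1.64*s - 1.9)^3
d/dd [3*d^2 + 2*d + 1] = 6*d + 2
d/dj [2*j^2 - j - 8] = 4*j - 1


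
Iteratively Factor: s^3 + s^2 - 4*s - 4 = (s + 1)*(s^2 - 4) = (s + 1)*(s + 2)*(s - 2)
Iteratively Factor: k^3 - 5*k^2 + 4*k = (k)*(k^2 - 5*k + 4) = k*(k - 1)*(k - 4)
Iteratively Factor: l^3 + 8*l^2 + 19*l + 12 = (l + 1)*(l^2 + 7*l + 12) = (l + 1)*(l + 4)*(l + 3)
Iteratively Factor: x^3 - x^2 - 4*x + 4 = (x - 1)*(x^2 - 4) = (x - 2)*(x - 1)*(x + 2)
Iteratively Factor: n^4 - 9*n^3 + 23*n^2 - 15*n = (n)*(n^3 - 9*n^2 + 23*n - 15) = n*(n - 5)*(n^2 - 4*n + 3) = n*(n - 5)*(n - 3)*(n - 1)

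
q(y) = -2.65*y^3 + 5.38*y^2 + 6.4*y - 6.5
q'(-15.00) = -1943.75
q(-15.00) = 10051.75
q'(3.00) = -32.87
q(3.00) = -10.43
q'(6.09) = -222.92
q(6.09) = -366.54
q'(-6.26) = -372.50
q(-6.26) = 814.35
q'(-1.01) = -12.58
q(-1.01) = -4.75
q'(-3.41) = -122.73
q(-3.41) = 139.31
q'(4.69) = -118.00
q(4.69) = -131.52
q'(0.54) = 9.89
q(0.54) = -1.89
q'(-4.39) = -194.05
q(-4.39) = 293.29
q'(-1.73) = -36.01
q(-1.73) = 12.25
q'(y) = -7.95*y^2 + 10.76*y + 6.4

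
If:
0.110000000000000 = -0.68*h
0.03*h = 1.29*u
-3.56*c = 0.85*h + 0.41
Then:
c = -0.08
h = -0.16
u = -0.00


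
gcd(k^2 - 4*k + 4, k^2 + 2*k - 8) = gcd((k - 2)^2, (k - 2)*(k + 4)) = k - 2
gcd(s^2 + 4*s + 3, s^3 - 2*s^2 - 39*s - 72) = s + 3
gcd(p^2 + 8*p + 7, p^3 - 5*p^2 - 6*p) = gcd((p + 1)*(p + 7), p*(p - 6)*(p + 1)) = p + 1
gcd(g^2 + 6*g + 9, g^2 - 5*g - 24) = g + 3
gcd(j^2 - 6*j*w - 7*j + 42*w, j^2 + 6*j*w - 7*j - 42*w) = j - 7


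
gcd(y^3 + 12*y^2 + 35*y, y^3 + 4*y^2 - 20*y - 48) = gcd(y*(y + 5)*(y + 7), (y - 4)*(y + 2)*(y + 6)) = 1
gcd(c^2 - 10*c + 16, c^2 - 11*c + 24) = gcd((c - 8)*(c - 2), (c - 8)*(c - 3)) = c - 8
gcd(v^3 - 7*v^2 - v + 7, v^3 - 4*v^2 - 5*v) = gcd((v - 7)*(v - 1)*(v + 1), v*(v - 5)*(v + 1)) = v + 1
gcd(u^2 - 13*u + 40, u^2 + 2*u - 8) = 1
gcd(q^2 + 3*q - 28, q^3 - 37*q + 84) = q^2 + 3*q - 28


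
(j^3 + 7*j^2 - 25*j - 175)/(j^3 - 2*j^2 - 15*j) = (j^2 + 12*j + 35)/(j*(j + 3))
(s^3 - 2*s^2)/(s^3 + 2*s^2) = (s - 2)/(s + 2)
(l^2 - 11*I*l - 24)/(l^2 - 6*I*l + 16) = (l - 3*I)/(l + 2*I)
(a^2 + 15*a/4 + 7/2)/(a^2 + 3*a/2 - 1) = (4*a + 7)/(2*(2*a - 1))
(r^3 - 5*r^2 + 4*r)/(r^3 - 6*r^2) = (r^2 - 5*r + 4)/(r*(r - 6))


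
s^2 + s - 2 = (s - 1)*(s + 2)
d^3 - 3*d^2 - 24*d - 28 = (d - 7)*(d + 2)^2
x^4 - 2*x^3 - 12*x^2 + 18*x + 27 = (x - 3)^2*(x + 1)*(x + 3)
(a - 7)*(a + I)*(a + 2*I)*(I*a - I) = I*a^4 - 3*a^3 - 8*I*a^3 + 24*a^2 + 5*I*a^2 - 21*a + 16*I*a - 14*I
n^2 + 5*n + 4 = (n + 1)*(n + 4)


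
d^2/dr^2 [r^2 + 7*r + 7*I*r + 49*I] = 2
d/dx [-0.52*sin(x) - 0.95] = -0.52*cos(x)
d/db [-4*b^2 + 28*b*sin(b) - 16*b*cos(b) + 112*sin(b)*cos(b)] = 16*b*sin(b) + 28*b*cos(b) - 8*b + 28*sin(b) - 16*cos(b) + 112*cos(2*b)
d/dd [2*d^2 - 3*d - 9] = 4*d - 3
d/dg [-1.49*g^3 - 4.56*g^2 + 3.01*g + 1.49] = -4.47*g^2 - 9.12*g + 3.01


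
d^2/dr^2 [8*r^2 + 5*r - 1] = 16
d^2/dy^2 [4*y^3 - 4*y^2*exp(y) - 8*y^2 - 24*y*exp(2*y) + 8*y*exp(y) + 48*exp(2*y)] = -4*y^2*exp(y) - 96*y*exp(2*y) - 8*y*exp(y) + 24*y + 96*exp(2*y) + 8*exp(y) - 16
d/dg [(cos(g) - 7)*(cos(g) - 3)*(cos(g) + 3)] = (-3*cos(g)^2 + 14*cos(g) + 9)*sin(g)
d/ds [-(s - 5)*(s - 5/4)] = 25/4 - 2*s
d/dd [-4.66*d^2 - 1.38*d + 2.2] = -9.32*d - 1.38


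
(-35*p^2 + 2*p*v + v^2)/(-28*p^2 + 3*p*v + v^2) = (5*p - v)/(4*p - v)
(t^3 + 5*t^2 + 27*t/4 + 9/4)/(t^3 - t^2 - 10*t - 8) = (t^3 + 5*t^2 + 27*t/4 + 9/4)/(t^3 - t^2 - 10*t - 8)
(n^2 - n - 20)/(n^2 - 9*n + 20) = (n + 4)/(n - 4)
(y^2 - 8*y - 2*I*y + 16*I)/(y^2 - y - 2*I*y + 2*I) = (y - 8)/(y - 1)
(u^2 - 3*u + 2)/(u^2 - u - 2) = (u - 1)/(u + 1)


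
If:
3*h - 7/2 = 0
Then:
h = 7/6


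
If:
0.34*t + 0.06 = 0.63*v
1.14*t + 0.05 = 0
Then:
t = -0.04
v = 0.07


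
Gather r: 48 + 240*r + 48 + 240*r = 480*r + 96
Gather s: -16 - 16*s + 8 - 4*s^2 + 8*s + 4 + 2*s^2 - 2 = -2*s^2 - 8*s - 6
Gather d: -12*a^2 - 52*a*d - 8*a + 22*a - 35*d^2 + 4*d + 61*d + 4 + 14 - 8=-12*a^2 + 14*a - 35*d^2 + d*(65 - 52*a) + 10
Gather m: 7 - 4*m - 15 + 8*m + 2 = 4*m - 6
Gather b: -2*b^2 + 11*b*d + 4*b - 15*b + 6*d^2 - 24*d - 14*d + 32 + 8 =-2*b^2 + b*(11*d - 11) + 6*d^2 - 38*d + 40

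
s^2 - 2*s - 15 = (s - 5)*(s + 3)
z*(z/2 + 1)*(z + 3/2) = z^3/2 + 7*z^2/4 + 3*z/2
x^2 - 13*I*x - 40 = (x - 8*I)*(x - 5*I)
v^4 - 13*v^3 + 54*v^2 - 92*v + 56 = (v - 7)*(v - 2)^3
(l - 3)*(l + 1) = l^2 - 2*l - 3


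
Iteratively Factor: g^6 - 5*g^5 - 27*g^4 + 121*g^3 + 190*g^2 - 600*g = (g + 3)*(g^5 - 8*g^4 - 3*g^3 + 130*g^2 - 200*g) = (g - 5)*(g + 3)*(g^4 - 3*g^3 - 18*g^2 + 40*g) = (g - 5)*(g + 3)*(g + 4)*(g^3 - 7*g^2 + 10*g) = (g - 5)^2*(g + 3)*(g + 4)*(g^2 - 2*g) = g*(g - 5)^2*(g + 3)*(g + 4)*(g - 2)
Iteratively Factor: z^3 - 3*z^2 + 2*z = (z - 1)*(z^2 - 2*z) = z*(z - 1)*(z - 2)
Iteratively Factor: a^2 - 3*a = (a)*(a - 3)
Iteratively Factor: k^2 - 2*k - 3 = (k + 1)*(k - 3)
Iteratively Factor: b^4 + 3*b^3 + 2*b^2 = (b + 2)*(b^3 + b^2) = b*(b + 2)*(b^2 + b) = b^2*(b + 2)*(b + 1)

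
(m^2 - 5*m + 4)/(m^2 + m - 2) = (m - 4)/(m + 2)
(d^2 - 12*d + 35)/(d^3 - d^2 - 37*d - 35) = (d - 5)/(d^2 + 6*d + 5)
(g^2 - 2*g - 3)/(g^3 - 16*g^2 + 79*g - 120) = (g + 1)/(g^2 - 13*g + 40)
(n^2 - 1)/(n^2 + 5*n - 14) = (n^2 - 1)/(n^2 + 5*n - 14)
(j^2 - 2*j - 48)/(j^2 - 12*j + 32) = (j + 6)/(j - 4)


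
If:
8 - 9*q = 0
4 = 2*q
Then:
No Solution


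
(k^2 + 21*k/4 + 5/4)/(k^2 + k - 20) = (k + 1/4)/(k - 4)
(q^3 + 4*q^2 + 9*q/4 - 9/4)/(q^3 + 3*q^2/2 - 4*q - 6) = (2*q^2 + 5*q - 3)/(2*(q^2 - 4))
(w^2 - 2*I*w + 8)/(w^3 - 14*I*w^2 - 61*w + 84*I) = (w + 2*I)/(w^2 - 10*I*w - 21)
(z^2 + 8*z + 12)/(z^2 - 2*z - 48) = (z + 2)/(z - 8)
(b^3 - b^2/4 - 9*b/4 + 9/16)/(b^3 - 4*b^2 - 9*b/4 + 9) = (b - 1/4)/(b - 4)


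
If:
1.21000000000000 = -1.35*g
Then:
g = -0.90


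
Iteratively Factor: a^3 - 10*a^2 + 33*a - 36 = (a - 3)*(a^2 - 7*a + 12) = (a - 3)^2*(a - 4)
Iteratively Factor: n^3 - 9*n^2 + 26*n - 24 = (n - 4)*(n^2 - 5*n + 6) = (n - 4)*(n - 2)*(n - 3)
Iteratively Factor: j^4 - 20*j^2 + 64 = (j - 2)*(j^3 + 2*j^2 - 16*j - 32) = (j - 4)*(j - 2)*(j^2 + 6*j + 8) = (j - 4)*(j - 2)*(j + 2)*(j + 4)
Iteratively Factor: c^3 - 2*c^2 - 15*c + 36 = (c - 3)*(c^2 + c - 12) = (c - 3)^2*(c + 4)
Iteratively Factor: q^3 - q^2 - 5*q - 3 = (q - 3)*(q^2 + 2*q + 1) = (q - 3)*(q + 1)*(q + 1)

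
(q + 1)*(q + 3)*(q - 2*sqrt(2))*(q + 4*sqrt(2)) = q^4 + 2*sqrt(2)*q^3 + 4*q^3 - 13*q^2 + 8*sqrt(2)*q^2 - 64*q + 6*sqrt(2)*q - 48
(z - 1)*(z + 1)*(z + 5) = z^3 + 5*z^2 - z - 5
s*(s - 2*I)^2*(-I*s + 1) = -I*s^4 - 3*s^3 - 4*s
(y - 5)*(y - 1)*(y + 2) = y^3 - 4*y^2 - 7*y + 10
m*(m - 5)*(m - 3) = m^3 - 8*m^2 + 15*m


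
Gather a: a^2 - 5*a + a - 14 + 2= a^2 - 4*a - 12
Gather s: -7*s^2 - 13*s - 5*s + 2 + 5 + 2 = -7*s^2 - 18*s + 9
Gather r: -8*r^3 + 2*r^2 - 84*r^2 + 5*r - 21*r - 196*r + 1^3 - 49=-8*r^3 - 82*r^2 - 212*r - 48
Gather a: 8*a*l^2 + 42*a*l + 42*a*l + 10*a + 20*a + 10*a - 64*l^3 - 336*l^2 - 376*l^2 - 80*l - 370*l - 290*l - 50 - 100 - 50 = a*(8*l^2 + 84*l + 40) - 64*l^3 - 712*l^2 - 740*l - 200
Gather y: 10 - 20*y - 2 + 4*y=8 - 16*y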